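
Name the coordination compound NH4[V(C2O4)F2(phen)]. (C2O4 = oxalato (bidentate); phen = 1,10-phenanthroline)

ammonium difluorooxalato(1,10-phenanthroline)vanadate(III)

The 1 ammonium counter-ion carries a total charge of +1, so each complex ion is 1−.
Ligand charges: 2×fluoro (-1 each), 1×oxalato (-2 each), 1×1,10-phenanthroline (neutral); total -4. So V + (-4) = 1−, giving V = +3.
The complex ion is anionic, so vanadium takes the -ate form vanadate(III).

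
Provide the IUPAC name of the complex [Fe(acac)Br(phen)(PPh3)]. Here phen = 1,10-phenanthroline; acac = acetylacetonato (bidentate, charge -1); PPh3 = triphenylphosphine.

There is no counter-ion, so the complex is neutral overall.
Ligand charges: 1×1,10-phenanthroline (neutral), 1×acetylacetonato (-1 each), 1×triphenylphosphine (neutral), 1×bromo (-1 each); total -2. So Fe + (-2) = 0, giving Fe = +2.
Ligands are named alphabetically: acetylacetonato before bromo before phenanthroline before triphenylphosphine.

(acetylacetonato)bromo(1,10-phenanthroline)(triphenylphosphine)iron(II)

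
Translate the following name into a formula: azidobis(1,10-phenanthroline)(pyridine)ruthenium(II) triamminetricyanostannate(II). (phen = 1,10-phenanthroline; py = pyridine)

[Ru(N3)(phen)2(py)][Sn(CN)3(NH3)3]

Cation [Ru…]: ligand charges -1, Ru(II) ⇒ ion charge 1+.
Anion [Sn…]: ligand charges -3, Sn(II) ⇒ ion charge 1−.
One 1+ cation balances one 1− anion.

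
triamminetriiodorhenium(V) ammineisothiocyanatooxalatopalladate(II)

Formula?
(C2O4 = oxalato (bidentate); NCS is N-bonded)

[ReI3(NH3)3][Pd(C2O4)(NCS)(NH3)]2

Cation [Re…]: ligand charges -3, Re(V) ⇒ ion charge 2+.
Anion [Pd…]: ligand charges -3, Pd(II) ⇒ ion charge 1−.
One 2+ cation requires 2 of the 1− anion.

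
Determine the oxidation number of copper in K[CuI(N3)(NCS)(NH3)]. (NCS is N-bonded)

1 potassium outside the brackets (+1 each) → the complex ion is 1−.
Ligand charges: 1×NH3 neutral; 1×NCS = -1; 1×N3 = -1; 1×I = -1; sum -3.
Cu + (-3) = 1− ⇒ Cu is +2.

+2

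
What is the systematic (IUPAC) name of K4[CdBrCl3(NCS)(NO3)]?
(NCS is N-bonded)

potassium bromotrichloroisothiocyanatonitratocadmate(II)

The 4 potassium counter-ions carry a total charge of +4, so each complex ion is 4−.
Ligand charges: 3×chloro (-1 each), 1×nitrato (-1 each), 1×bromo (-1 each), 1×isothiocyanato (-1 each); total -6. So Cd + (-6) = 4−, giving Cd = +2.
Ligands are named alphabetically: bromo before chloro before isothiocyanato before nitrato.
The complex ion is anionic, so cadmium takes the -ate form cadmate(II).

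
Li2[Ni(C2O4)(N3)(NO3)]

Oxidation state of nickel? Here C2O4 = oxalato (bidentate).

2 lithium outside the brackets (+1 each) → the complex ion is 2−.
Ligand charges: 1×C2O4 = -2; 1×N3 = -1; 1×NO3 = -1; sum -4.
Ni + (-4) = 2− ⇒ Ni is +2.

+2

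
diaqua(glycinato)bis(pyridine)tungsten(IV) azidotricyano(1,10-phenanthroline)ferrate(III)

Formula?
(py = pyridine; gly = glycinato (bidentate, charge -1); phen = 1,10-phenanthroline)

[W(gly)(H2O)2(py)2][Fe(CN)3(N3)(phen)]3

Cation [W…]: ligand charges -1, W(IV) ⇒ ion charge 3+.
Anion [Fe…]: ligand charges -4, Fe(III) ⇒ ion charge 1−.
One 3+ cation requires 3 of the 1− anion.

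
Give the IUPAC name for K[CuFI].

potassium fluoroiodocuprate(I)

The 1 potassium counter-ion carries a total charge of +1, so each complex ion is 1−.
Ligand charges: 1×fluoro (-1 each), 1×iodo (-1 each); total -2. So Cu + (-2) = 1−, giving Cu = +1.
Ligands are named alphabetically: fluoro before iodo.
The complex ion is anionic, so copper takes the -ate form cuprate(I).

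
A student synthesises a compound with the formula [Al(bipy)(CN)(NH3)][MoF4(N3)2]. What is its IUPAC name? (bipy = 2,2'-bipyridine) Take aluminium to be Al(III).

ammine(2,2'-bipyridine)cyanoaluminium(III) diazidotetrafluoromolybdate(IV)

Both ions are complex: the cation is named first with the plain metal name, the anion second with the -ate form; each ion's ligands are alphabetised independently.
Al is given as +3; the cation's ligand charges sum to -1, so the complex cation is 2+.
A 1:1 salt means the anion carries the equal and opposite charge, 2−.
Anion: ligand charges sum to -6; for the ion to be 2−, Mo = +4.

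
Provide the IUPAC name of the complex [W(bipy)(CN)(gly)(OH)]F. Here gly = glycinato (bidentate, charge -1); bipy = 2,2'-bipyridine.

The 1 fluoride counter-ion carries a total charge of -1, so each complex ion is 1+.
Ligand charges: 1×glycinato (-1 each), 1×cyano (-1 each), 1×hydroxo (-1 each), 1×2,2'-bipyridine (neutral); total -3. So W + (-3) = 1+, giving W = +4.
Ligands are named alphabetically: bipyridine before cyano before glycinato before hydroxo.

(2,2'-bipyridine)cyano(glycinato)hydroxotungsten(IV) fluoride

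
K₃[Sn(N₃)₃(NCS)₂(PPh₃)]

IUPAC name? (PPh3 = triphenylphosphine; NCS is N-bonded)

The 3 potassium counter-ions carry a total charge of +3, so each complex ion is 3−.
Ligand charges: 1×triphenylphosphine (neutral), 3×azido (-1 each), 2×isothiocyanato (-1 each); total -5. So Sn + (-5) = 3−, giving Sn = +2.
Ligands are named alphabetically: azido before isothiocyanato before triphenylphosphine.
The complex ion is anionic, so tin takes the -ate form stannate(II).

potassium triazidodiisothiocyanato(triphenylphosphine)stannate(II)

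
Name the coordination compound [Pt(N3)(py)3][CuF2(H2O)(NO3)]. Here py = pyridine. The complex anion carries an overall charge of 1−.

Both ions are complex: the cation is named first with the plain metal name, the anion second with the -ate form; each ion's ligands are alphabetised independently.
The complex anion is given as 1−; its ligand charges sum to -3, so Cu = +2.
A 1:1 salt means the cation carries the equal and opposite charge, 1+.
Cation: ligand charges sum to -1; for the ion to be 1+, Pt = +2.

azidotris(pyridine)platinum(II) aquadifluoronitratocuprate(II)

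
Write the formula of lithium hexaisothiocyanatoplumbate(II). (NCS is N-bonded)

Ligands: 6 isothiocyanato (NCS, -1). Ligand charge sum = -6.
With Pb in oxidation state +2, the complex ion is [Pb...]^4−.
Charge balance with lithium (+1) requires 1 complex ion per 4 lithium.

Li4[Pb(NCS)6]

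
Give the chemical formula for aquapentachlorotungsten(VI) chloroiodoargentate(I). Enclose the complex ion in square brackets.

[WCl5(H2O)][AgClI]

Cation [W…]: ligand charges -5, W(VI) ⇒ ion charge 1+.
Anion [Ag…]: ligand charges -2, Ag(I) ⇒ ion charge 1−.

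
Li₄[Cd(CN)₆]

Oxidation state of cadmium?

+2

4 lithium outside the brackets (+1 each) → the complex ion is 4−.
Ligand charges: 6×CN = -6; sum -6.
Cd + (-6) = 4− ⇒ Cd is +2.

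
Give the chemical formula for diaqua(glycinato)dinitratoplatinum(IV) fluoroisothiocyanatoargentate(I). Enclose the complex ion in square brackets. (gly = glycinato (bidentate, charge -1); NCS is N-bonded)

[Pt(gly)(H2O)2(NO3)2][AgF(NCS)]

Cation [Pt…]: ligand charges -3, Pt(IV) ⇒ ion charge 1+.
Anion [Ag…]: ligand charges -2, Ag(I) ⇒ ion charge 1−.
One 1+ cation balances one 1− anion.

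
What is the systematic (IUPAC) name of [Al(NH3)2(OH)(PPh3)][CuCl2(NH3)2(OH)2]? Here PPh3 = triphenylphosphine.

Both ions are complex: the cation is named first with the plain metal name, the anion second with the -ate form; each ion's ligands are alphabetised independently.
Aluminium is always +3 in its complexes; the cation's ligand charges sum to -1, so the complex cation is 2+.
A 1:1 salt means the anion carries the equal and opposite charge, 2−.
Anion: ligand charges sum to -4; for the ion to be 2−, Cu = +2.

diamminehydroxo(triphenylphosphine)aluminium(III) diamminedichlorodihydroxocuprate(II)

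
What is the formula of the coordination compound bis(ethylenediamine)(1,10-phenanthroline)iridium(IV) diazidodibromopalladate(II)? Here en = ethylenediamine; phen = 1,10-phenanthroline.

[Ir(en)2(phen)][PdBr2(N3)2]2

Cation [Ir…]: ligand charges 0, Ir(IV) ⇒ ion charge 4+.
Anion [Pd…]: ligand charges -4, Pd(II) ⇒ ion charge 2−.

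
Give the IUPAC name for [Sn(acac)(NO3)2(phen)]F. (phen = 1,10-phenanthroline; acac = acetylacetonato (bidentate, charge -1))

(acetylacetonato)dinitrato(1,10-phenanthroline)tin(IV) fluoride

The 1 fluoride counter-ion carries a total charge of -1, so each complex ion is 1+.
Ligand charges: 1×1,10-phenanthroline (neutral), 1×acetylacetonato (-1 each), 2×nitrato (-1 each); total -3. So Sn + (-3) = 1+, giving Sn = +4.
Ligands are named alphabetically: acetylacetonato before nitrato before phenanthroline.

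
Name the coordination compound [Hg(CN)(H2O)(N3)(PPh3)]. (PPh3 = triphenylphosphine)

There is no counter-ion, so the complex is neutral overall.
Ligand charges: 1×azido (-1 each), 1×aqua (neutral), 1×triphenylphosphine (neutral), 1×cyano (-1 each); total -2. So Hg + (-2) = 0, giving Hg = +2.
Ligands are named alphabetically: aqua before azido before cyano before triphenylphosphine.

aquaazidocyano(triphenylphosphine)mercury(II)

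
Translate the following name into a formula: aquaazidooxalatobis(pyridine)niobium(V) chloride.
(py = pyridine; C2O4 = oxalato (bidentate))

[Nb(C2O4)(H2O)(N3)(py)2]Cl2

Ligands: 1 azido (N3, -1), 2 pyridine (py, neutral), 1 aqua (H2O, neutral), 1 oxalato (C2O4, -2). Ligand charge sum = -3.
With Nb in oxidation state +5, the complex ion is [Nb...]^2+.
Charge balance with chloride (-1) requires 1 complex ion per 2 chloride.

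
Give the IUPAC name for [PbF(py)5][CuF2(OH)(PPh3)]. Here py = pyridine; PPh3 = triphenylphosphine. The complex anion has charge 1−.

Both ions are complex: the cation is named first with the plain metal name, the anion second with the -ate form; each ion's ligands are alphabetised independently.
The complex anion is given as 1−; its ligand charges sum to -3, so Cu = +2.
A 1:1 salt means the cation carries the equal and opposite charge, 1+.
Cation: ligand charges sum to -1; for the ion to be 1+, Pb = +2.

fluoropentakis(pyridine)lead(II) difluorohydroxo(triphenylphosphine)cuprate(II)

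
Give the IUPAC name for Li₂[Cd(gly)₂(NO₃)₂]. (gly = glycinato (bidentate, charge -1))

lithium bis(glycinato)dinitratocadmate(II)

The 2 lithium counter-ions carry a total charge of +2, so each complex ion is 2−.
Ligand charges: 2×glycinato (-1 each), 2×nitrato (-1 each); total -4. So Cd + (-4) = 2−, giving Cd = +2.
The complex ion is anionic, so cadmium takes the -ate form cadmate(II).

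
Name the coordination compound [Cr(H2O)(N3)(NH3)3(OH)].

There is no counter-ion, so the complex is neutral overall.
Ligand charges: 1×aqua (neutral), 3×ammine (neutral), 1×azido (-1 each), 1×hydroxo (-1 each); total -2. So Cr + (-2) = 0, giving Cr = +2.
Ligands are named alphabetically: ammine before aqua before azido before hydroxo.

triammineaquaazidohydroxochromium(II)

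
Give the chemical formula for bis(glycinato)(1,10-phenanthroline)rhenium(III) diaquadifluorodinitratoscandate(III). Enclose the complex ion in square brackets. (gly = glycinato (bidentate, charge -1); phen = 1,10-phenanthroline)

Cation [Re…]: ligand charges -2, Re(III) ⇒ ion charge 1+.
Anion [Sc…]: ligand charges -4, Sc(III) ⇒ ion charge 1−.
One 1+ cation balances one 1− anion.

[Re(gly)2(phen)][ScF2(H2O)2(NO3)2]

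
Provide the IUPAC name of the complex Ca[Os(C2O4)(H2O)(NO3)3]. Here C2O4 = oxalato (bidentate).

The 1 calcium counter-ion carries a total charge of +2, so each complex ion is 2−.
Ligand charges: 1×aqua (neutral), 1×oxalato (-2 each), 3×nitrato (-1 each); total -5. So Os + (-5) = 2−, giving Os = +3.
Ligands are named alphabetically: aqua before nitrato before oxalato.
The complex ion is anionic, so osmium takes the -ate form osmate(III).

calcium aquatrinitratooxalatoosmate(III)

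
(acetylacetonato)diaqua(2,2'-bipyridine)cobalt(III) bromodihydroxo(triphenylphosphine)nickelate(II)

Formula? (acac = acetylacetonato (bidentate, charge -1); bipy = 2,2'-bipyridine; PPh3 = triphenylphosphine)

Cation [Co…]: ligand charges -1, Co(III) ⇒ ion charge 2+.
Anion [Ni…]: ligand charges -3, Ni(II) ⇒ ion charge 1−.
One 2+ cation requires 2 of the 1− anion.

[Co(acac)(bipy)(H2O)2][NiBr(OH)2(PPh3)]2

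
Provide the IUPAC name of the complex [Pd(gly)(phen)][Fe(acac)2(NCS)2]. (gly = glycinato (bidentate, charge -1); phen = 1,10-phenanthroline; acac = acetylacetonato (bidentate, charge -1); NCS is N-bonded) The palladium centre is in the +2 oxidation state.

Pd is given as +2; the cation's ligand charges sum to -1, so the complex cation is 1+.
A 1:1 salt means the anion carries the equal and opposite charge, 1−.
Anion: ligand charges sum to -4; for the ion to be 1−, Fe = +3.

(glycinato)(1,10-phenanthroline)palladium(II) bis(acetylacetonato)diisothiocyanatoferrate(III)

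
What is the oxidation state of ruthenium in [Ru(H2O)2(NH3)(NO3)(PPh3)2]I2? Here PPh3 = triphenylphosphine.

2 iodide outside the brackets (-1 each) → the complex ion is 2+.
Ligand charges: 2×H2O neutral; 1×NH3 neutral; 1×NO3 = -1; 2×PPh3 neutral; sum -1.
Ru + (-1) = 2+ ⇒ Ru is +3.

+3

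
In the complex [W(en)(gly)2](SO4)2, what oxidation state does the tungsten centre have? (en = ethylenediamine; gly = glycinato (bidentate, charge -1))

2 sulfate outside the brackets (-2 each) → the complex ion is 4+.
Ligand charges: 1×en neutral; 2×gly = -2; sum -2.
W + (-2) = 4+ ⇒ W is +6.

+6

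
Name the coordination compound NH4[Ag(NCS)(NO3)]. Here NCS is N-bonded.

The 1 ammonium counter-ion carries a total charge of +1, so each complex ion is 1−.
Ligand charges: 1×isothiocyanato (-1 each), 1×nitrato (-1 each); total -2. So Ag + (-2) = 1−, giving Ag = +1.
The complex ion is anionic, so silver takes the -ate form argentate(I).

ammonium isothiocyanatonitratoargentate(I)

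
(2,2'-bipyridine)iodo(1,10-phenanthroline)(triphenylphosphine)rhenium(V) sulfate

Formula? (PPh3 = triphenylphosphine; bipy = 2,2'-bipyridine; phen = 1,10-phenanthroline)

[Re(bipy)I(phen)(PPh3)](SO4)2

Ligands: 1 triphenylphosphine (PPh3, neutral), 1 iodo (I, -1), 1 2,2'-bipyridine (bipy, neutral), 1 1,10-phenanthroline (phen, neutral). Ligand charge sum = -1.
With Re in oxidation state +5, the complex ion is [Re...]^4+.
Charge balance with sulfate (-2) requires 1 complex ion per 2 sulfate.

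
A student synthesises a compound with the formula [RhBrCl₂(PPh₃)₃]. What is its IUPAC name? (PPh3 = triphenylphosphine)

bromodichlorotris(triphenylphosphine)rhodium(III)

There is no counter-ion, so the complex is neutral overall.
Ligand charges: 3×triphenylphosphine (neutral), 1×bromo (-1 each), 2×chloro (-1 each); total -3. So Rh + (-3) = 0, giving Rh = +3.
Ligands are named alphabetically: bromo before chloro before triphenylphosphine.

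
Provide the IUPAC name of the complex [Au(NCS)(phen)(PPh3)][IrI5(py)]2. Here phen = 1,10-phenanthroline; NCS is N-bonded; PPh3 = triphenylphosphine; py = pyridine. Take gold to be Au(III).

Both ions are complex: the cation is named first with the plain metal name, the anion second with the -ate form; each ion's ligands are alphabetised independently.
Au is given as +3; the cation's ligand charges sum to -1, so the complex cation is 2+.
With 2 anions per cation, each anion must be 2/2 = 1−.
Anion: ligand charges sum to -5; for the ion to be 1−, Ir = +4.

isothiocyanato(1,10-phenanthroline)(triphenylphosphine)gold(III) pentaiodo(pyridine)iridate(IV)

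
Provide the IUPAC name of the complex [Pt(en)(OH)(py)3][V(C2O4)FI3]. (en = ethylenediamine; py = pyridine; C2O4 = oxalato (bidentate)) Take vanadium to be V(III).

(ethylenediamine)hydroxotris(pyridine)platinum(IV) fluorotriiodooxalatovanadate(III)

V is given as +3; the anion's ligand charges sum to -6, so the complex anion is 3−.
A 1:1 salt means the cation carries the equal and opposite charge, 3+.
Cation: ligand charges sum to -1; for the ion to be 3+, Pt = +4.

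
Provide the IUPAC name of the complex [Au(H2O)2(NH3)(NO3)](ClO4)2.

The 2 perchlorate counter-ions carry a total charge of -2, so each complex ion is 2+.
Ligand charges: 1×nitrato (-1 each), 2×aqua (neutral), 1×ammine (neutral); total -1. So Au + (-1) = 2+, giving Au = +3.
Ligands are named alphabetically: ammine before aqua before nitrato.

amminediaquanitratogold(III) perchlorate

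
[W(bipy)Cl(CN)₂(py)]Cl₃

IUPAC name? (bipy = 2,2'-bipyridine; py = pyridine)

(2,2'-bipyridine)chlorodicyano(pyridine)tungsten(VI) chloride

The 3 chloride counter-ions carry a total charge of -3, so each complex ion is 3+.
Ligand charges: 2×cyano (-1 each), 1×2,2'-bipyridine (neutral), 1×chloro (-1 each), 1×pyridine (neutral); total -3. So W + (-3) = 3+, giving W = +6.
Ligands are named alphabetically: bipyridine before chloro before cyano before pyridine.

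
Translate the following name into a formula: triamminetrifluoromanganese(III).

Ligands: 3 fluoro (F, -1), 3 ammine (NH3, neutral). Ligand charge sum = -3.
With Mn in oxidation state +3, the complex ion is [Mn...].

[MnF3(NH3)3]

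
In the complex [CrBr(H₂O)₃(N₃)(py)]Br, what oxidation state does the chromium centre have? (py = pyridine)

+3

1 bromide outside the brackets (-1 each) → the complex ion is 1+.
Ligand charges: 1×Br = -1; 3×H2O neutral; 1×py neutral; 1×N3 = -1; sum -2.
Cr + (-2) = 1+ ⇒ Cr is +3.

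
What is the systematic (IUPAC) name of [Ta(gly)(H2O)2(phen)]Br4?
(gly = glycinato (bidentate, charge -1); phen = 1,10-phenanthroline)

diaqua(glycinato)(1,10-phenanthroline)tantalum(V) bromide

The 4 bromide counter-ions carry a total charge of -4, so each complex ion is 4+.
Ligand charges: 1×glycinato (-1 each), 1×1,10-phenanthroline (neutral), 2×aqua (neutral); total -1. So Ta + (-1) = 4+, giving Ta = +5.
Ligands are named alphabetically: aqua before glycinato before phenanthroline.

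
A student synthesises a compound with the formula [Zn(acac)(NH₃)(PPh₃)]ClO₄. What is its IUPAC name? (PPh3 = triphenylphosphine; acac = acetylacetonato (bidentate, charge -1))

The 1 perchlorate counter-ion carries a total charge of -1, so each complex ion is 1+.
Ligand charges: 1×triphenylphosphine (neutral), 1×acetylacetonato (-1 each), 1×ammine (neutral); total -1. So Zn + (-1) = 1+, giving Zn = +2.
Ligands are named alphabetically: acetylacetonato before ammine before triphenylphosphine.

(acetylacetonato)ammine(triphenylphosphine)zinc(II) perchlorate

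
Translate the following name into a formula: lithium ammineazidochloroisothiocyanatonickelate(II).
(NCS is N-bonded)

Li[NiCl(N3)(NCS)(NH3)]

Ligands: 1 isothiocyanato (NCS, -1), 1 chloro (Cl, -1), 1 azido (N3, -1), 1 ammine (NH3, neutral). Ligand charge sum = -3.
With Ni in oxidation state +2, the complex ion is [Ni...]^1−.
Charge balance with lithium (+1) requires 1 complex ion per 1 lithium.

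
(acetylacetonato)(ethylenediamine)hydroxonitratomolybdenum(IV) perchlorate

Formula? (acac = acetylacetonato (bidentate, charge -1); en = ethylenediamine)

Ligands: 1 acetylacetonato (acac, -1), 1 hydroxo (OH, -1), 1 ethylenediamine (en, neutral), 1 nitrato (NO3, -1). Ligand charge sum = -3.
With Mo in oxidation state +4, the complex ion is [Mo...]^1+.
Charge balance with perchlorate (-1) requires 1 complex ion per 1 perchlorate.

[Mo(acac)(en)(NO3)(OH)]ClO4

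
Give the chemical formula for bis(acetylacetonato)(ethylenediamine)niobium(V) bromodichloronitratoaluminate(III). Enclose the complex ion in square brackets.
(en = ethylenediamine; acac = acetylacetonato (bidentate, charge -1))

[Nb(acac)2(en)][AlBrCl2(NO3)]3

Cation [Nb…]: ligand charges -2, Nb(V) ⇒ ion charge 3+.
Anion [Al…]: ligand charges -4, Al(III) ⇒ ion charge 1−.
One 3+ cation requires 3 of the 1− anion.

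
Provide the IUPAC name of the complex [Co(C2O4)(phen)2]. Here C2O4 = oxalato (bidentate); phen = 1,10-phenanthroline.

oxalatobis(1,10-phenanthroline)cobalt(II)

There is no counter-ion, so the complex is neutral overall.
Ligand charges: 1×oxalato (-2 each), 2×1,10-phenanthroline (neutral); total -2. So Co + (-2) = 0, giving Co = +2.
Ligands are named alphabetically: oxalato before phenanthroline.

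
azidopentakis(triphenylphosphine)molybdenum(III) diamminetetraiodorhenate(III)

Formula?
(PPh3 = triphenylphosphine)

[Mo(N3)(PPh3)5][ReI4(NH3)2]2

Cation [Mo…]: ligand charges -1, Mo(III) ⇒ ion charge 2+.
Anion [Re…]: ligand charges -4, Re(III) ⇒ ion charge 1−.
One 2+ cation requires 2 of the 1− anion.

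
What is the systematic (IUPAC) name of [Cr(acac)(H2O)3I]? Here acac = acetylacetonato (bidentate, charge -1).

There is no counter-ion, so the complex is neutral overall.
Ligand charges: 1×acetylacetonato (-1 each), 1×iodo (-1 each), 3×aqua (neutral); total -2. So Cr + (-2) = 0, giving Cr = +2.
Ligands are named alphabetically: acetylacetonato before aqua before iodo.

(acetylacetonato)triaquaiodochromium(II)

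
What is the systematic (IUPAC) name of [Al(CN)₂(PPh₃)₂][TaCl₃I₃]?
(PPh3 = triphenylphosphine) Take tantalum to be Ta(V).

Both ions are complex: the cation is named first with the plain metal name, the anion second with the -ate form; each ion's ligands are alphabetised independently.
Ta is given as +5; the anion's ligand charges sum to -6, so the complex anion is 1−.
A 1:1 salt means the cation carries the equal and opposite charge, 1+.
Cation: ligand charges sum to -2; for the ion to be 1+, Al = +3.

dicyanobis(triphenylphosphine)aluminium(III) trichlorotriiodotantalate(V)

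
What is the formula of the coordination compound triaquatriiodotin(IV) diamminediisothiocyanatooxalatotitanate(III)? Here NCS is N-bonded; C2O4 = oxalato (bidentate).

Cation [Sn…]: ligand charges -3, Sn(IV) ⇒ ion charge 1+.
Anion [Ti…]: ligand charges -4, Ti(III) ⇒ ion charge 1−.
One 1+ cation balances one 1− anion.

[Sn(H2O)3I3][Ti(C2O4)(NCS)2(NH3)2]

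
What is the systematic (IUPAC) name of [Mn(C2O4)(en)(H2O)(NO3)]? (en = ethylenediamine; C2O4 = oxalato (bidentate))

aqua(ethylenediamine)nitratooxalatomanganese(III)

There is no counter-ion, so the complex is neutral overall.
Ligand charges: 1×ethylenediamine (neutral), 1×aqua (neutral), 1×nitrato (-1 each), 1×oxalato (-2 each); total -3. So Mn + (-3) = 0, giving Mn = +3.
Ligands are named alphabetically: aqua before ethylenediamine before nitrato before oxalato.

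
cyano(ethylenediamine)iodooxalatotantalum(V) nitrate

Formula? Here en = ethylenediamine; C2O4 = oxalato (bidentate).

[Ta(C2O4)(CN)(en)I]NO3

Ligands: 1 ethylenediamine (en, neutral), 1 cyano (CN, -1), 1 oxalato (C2O4, -2), 1 iodo (I, -1). Ligand charge sum = -4.
With Ta in oxidation state +5, the complex ion is [Ta...]^1+.
Charge balance with nitrate (-1) requires 1 complex ion per 1 nitrate.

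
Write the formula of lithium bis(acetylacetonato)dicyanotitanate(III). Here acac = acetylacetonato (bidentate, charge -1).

Li[Ti(acac)2(CN)2]

Ligands: 2 cyano (CN, -1), 2 acetylacetonato (acac, -1). Ligand charge sum = -4.
With Ti in oxidation state +3, the complex ion is [Ti...]^1−.
Charge balance with lithium (+1) requires 1 complex ion per 1 lithium.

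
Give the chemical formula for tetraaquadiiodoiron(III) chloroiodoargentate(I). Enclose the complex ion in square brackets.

Cation [Fe…]: ligand charges -2, Fe(III) ⇒ ion charge 1+.
Anion [Ag…]: ligand charges -2, Ag(I) ⇒ ion charge 1−.
One 1+ cation balances one 1− anion.

[Fe(H2O)4I2][AgClI]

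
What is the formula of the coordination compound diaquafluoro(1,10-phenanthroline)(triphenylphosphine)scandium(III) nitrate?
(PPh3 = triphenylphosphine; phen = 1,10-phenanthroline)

[ScF(H2O)2(phen)(PPh3)](NO3)2

Ligands: 1 triphenylphosphine (PPh3, neutral), 1 1,10-phenanthroline (phen, neutral), 2 aqua (H2O, neutral), 1 fluoro (F, -1). Ligand charge sum = -1.
Charge balance with nitrate (-1) requires 1 complex ion per 2 nitrate.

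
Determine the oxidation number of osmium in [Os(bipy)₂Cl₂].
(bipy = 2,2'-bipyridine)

No counter-ion: the bracketed complex is neutral.
Ligand charges: 2×Cl = -2; 2×bipy neutral; sum -2.
Os + (-2) = 0 ⇒ Os is +2.

+2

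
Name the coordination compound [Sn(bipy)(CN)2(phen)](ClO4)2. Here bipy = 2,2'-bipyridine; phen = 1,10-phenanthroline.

(2,2'-bipyridine)dicyano(1,10-phenanthroline)tin(IV) perchlorate

The 2 perchlorate counter-ions carry a total charge of -2, so each complex ion is 2+.
Ligand charges: 2×cyano (-1 each), 1×2,2'-bipyridine (neutral), 1×1,10-phenanthroline (neutral); total -2. So Sn + (-2) = 2+, giving Sn = +4.
Ligands are named alphabetically: bipyridine before cyano before phenanthroline.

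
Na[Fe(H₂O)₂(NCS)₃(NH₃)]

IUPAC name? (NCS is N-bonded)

The 1 sodium counter-ion carries a total charge of +1, so each complex ion is 1−.
Ligand charges: 1×ammine (neutral), 3×isothiocyanato (-1 each), 2×aqua (neutral); total -3. So Fe + (-3) = 1−, giving Fe = +2.
The complex ion is anionic, so iron takes the -ate form ferrate(II).

sodium amminediaquatriisothiocyanatoferrate(II)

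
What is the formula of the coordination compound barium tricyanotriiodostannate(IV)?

Ba[Sn(CN)3I3]

Ligands: 3 cyano (CN, -1), 3 iodo (I, -1). Ligand charge sum = -6.
With Sn in oxidation state +4, the complex ion is [Sn...]^2−.
Charge balance with barium (+2) requires 1 complex ion per 1 barium.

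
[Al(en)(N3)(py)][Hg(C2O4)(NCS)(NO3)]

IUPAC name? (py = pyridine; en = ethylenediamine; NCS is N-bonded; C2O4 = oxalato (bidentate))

Both ions are complex: the cation is named first with the plain metal name, the anion second with the -ate form; each ion's ligands are alphabetised independently.
Aluminium is always +3 in its complexes; the cation's ligand charges sum to -1, so the complex cation is 2+.
A 1:1 salt means the anion carries the equal and opposite charge, 2−.
Anion: ligand charges sum to -4; for the ion to be 2−, Hg = +2.

azido(ethylenediamine)(pyridine)aluminium(III) isothiocyanatonitratooxalatomercurate(II)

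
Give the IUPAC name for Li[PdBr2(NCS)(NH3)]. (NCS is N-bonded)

The 1 lithium counter-ion carries a total charge of +1, so each complex ion is 1−.
Ligand charges: 2×bromo (-1 each), 1×isothiocyanato (-1 each), 1×ammine (neutral); total -3. So Pd + (-3) = 1−, giving Pd = +2.
Ligands are named alphabetically: ammine before bromo before isothiocyanato.
The complex ion is anionic, so palladium takes the -ate form palladate(II).

lithium amminedibromoisothiocyanatopalladate(II)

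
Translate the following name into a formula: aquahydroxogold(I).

[Au(H2O)(OH)]

Ligands: 1 aqua (H2O, neutral), 1 hydroxo (OH, -1). Ligand charge sum = -1.
With Au in oxidation state +1, the complex ion is [Au...].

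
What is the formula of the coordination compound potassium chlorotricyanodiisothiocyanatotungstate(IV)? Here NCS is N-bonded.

Ligands: 3 cyano (CN, -1), 1 chloro (Cl, -1), 2 isothiocyanato (NCS, -1). Ligand charge sum = -6.
With W in oxidation state +4, the complex ion is [W...]^2−.
Charge balance with potassium (+1) requires 1 complex ion per 2 potassium.

K2[WCl(CN)3(NCS)2]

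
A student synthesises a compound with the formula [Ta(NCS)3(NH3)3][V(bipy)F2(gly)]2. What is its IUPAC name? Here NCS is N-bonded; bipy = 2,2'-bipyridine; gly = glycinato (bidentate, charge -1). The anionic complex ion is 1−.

triamminetriisothiocyanatotantalum(V) (2,2'-bipyridine)difluoro(glycinato)vanadate(II)

Both ions are complex: the cation is named first with the plain metal name, the anion second with the -ate form; each ion's ligands are alphabetised independently.
The complex anion is given as 1−; its ligand charges sum to -3, so V = +2.
With 2 anions per cation, the cation must be 2×1 = 2+.
Cation: ligand charges sum to -3; for the ion to be 2+, Ta = +5.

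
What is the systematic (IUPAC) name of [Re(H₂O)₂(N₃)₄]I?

diaquatetraazidorhenium(V) iodide

The 1 iodide counter-ion carries a total charge of -1, so each complex ion is 1+.
Ligand charges: 4×azido (-1 each), 2×aqua (neutral); total -4. So Re + (-4) = 1+, giving Re = +5.
Ligands are named alphabetically: aqua before azido.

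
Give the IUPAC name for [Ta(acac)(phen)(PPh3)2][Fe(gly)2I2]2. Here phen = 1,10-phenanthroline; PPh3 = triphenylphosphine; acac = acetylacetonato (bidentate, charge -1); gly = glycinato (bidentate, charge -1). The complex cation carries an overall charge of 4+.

(acetylacetonato)(1,10-phenanthroline)bis(triphenylphosphine)tantalum(V) bis(glycinato)diiodoferrate(II)

The complex cation is given as 4+; its ligand charges sum to -1, so Ta = +5.
With 2 anions per cation, each anion must be 4/2 = 2−.
Anion: ligand charges sum to -4; for the ion to be 2−, Fe = +2.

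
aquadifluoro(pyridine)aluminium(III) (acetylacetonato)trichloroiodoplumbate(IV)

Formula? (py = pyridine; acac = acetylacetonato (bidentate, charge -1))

[AlF2(H2O)(py)][Pb(acac)Cl3I]

Cation [Al…]: ligand charges -2, Al(III) ⇒ ion charge 1+.
Anion [Pb…]: ligand charges -5, Pb(IV) ⇒ ion charge 1−.
One 1+ cation balances one 1− anion.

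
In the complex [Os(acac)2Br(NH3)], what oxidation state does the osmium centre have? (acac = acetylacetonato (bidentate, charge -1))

No counter-ion: the bracketed complex is neutral.
Ligand charges: 1×NH3 neutral; 2×acac = -2; 1×Br = -1; sum -3.
Os + (-3) = 0 ⇒ Os is +3.

+3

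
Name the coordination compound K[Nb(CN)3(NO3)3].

potassium tricyanotrinitratoniobate(V)

The 1 potassium counter-ion carries a total charge of +1, so each complex ion is 1−.
Ligand charges: 3×nitrato (-1 each), 3×cyano (-1 each); total -6. So Nb + (-6) = 1−, giving Nb = +5.
Ligands are named alphabetically: cyano before nitrato.
The complex ion is anionic, so niobium takes the -ate form niobate(V).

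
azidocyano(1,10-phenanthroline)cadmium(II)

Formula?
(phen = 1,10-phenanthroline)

Ligands: 1 azido (N3, -1), 1 1,10-phenanthroline (phen, neutral), 1 cyano (CN, -1). Ligand charge sum = -2.
With Cd in oxidation state +2, the complex ion is [Cd...].

[Cd(CN)(N3)(phen)]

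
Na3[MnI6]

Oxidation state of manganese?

+3

3 sodium outside the brackets (+1 each) → the complex ion is 3−.
Ligand charges: 6×I = -6; sum -6.
Mn + (-6) = 3− ⇒ Mn is +3.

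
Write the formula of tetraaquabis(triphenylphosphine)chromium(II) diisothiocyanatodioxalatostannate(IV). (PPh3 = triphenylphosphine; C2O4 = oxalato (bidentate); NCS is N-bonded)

[Cr(H2O)4(PPh3)2][Sn(C2O4)2(NCS)2]

Cation [Cr…]: ligand charges 0, Cr(II) ⇒ ion charge 2+.
Anion [Sn…]: ligand charges -6, Sn(IV) ⇒ ion charge 2−.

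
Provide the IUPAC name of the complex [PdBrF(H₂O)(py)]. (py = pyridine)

aquabromofluoro(pyridine)palladium(II)

There is no counter-ion, so the complex is neutral overall.
Ligand charges: 1×fluoro (-1 each), 1×aqua (neutral), 1×bromo (-1 each), 1×pyridine (neutral); total -2. So Pd + (-2) = 0, giving Pd = +2.
Ligands are named alphabetically: aqua before bromo before fluoro before pyridine.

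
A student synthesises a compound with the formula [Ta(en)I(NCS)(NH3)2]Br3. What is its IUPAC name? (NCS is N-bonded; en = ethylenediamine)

The 3 bromide counter-ions carry a total charge of -3, so each complex ion is 3+.
Ligand charges: 2×ammine (neutral), 1×iodo (-1 each), 1×isothiocyanato (-1 each), 1×ethylenediamine (neutral); total -2. So Ta + (-2) = 3+, giving Ta = +5.
Ligands are named alphabetically: ammine before ethylenediamine before iodo before isothiocyanato.

diammine(ethylenediamine)iodoisothiocyanatotantalum(V) bromide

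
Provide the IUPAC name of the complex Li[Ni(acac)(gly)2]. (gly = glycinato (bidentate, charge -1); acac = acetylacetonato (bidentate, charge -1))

The 1 lithium counter-ion carries a total charge of +1, so each complex ion is 1−.
Ligand charges: 2×glycinato (-1 each), 1×acetylacetonato (-1 each); total -3. So Ni + (-3) = 1−, giving Ni = +2.
Ligands are named alphabetically: acetylacetonato before glycinato.
The complex ion is anionic, so nickel takes the -ate form nickelate(II).

lithium (acetylacetonato)bis(glycinato)nickelate(II)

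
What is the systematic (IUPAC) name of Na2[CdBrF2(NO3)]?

The 2 sodium counter-ions carry a total charge of +2, so each complex ion is 2−.
Ligand charges: 2×fluoro (-1 each), 1×bromo (-1 each), 1×nitrato (-1 each); total -4. So Cd + (-4) = 2−, giving Cd = +2.
Ligands are named alphabetically: bromo before fluoro before nitrato.
The complex ion is anionic, so cadmium takes the -ate form cadmate(II).

sodium bromodifluoronitratocadmate(II)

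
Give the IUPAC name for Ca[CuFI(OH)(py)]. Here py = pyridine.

calcium fluorohydroxoiodo(pyridine)cuprate(I)

The 1 calcium counter-ion carries a total charge of +2, so each complex ion is 2−.
Ligand charges: 1×fluoro (-1 each), 1×iodo (-1 each), 1×hydroxo (-1 each), 1×pyridine (neutral); total -3. So Cu + (-3) = 2−, giving Cu = +1.
The complex ion is anionic, so copper takes the -ate form cuprate(I).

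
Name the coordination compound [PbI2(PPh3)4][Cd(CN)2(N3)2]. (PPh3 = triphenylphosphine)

Both ions are complex: the cation is named first with the plain metal name, the anion second with the -ate form; each ion's ligands are alphabetised independently.
Cadmium is always +2 in its complexes; the anion's ligand charges sum to -4, so the complex anion is 2−.
A 1:1 salt means the cation carries the equal and opposite charge, 2+.
Cation: ligand charges sum to -2; for the ion to be 2+, Pb = +4.

diiodotetrakis(triphenylphosphine)lead(IV) diazidodicyanocadmate(II)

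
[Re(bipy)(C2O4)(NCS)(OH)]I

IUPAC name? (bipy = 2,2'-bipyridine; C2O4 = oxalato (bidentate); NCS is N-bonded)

(2,2'-bipyridine)hydroxoisothiocyanatooxalatorhenium(V) iodide

The 1 iodide counter-ion carries a total charge of -1, so each complex ion is 1+.
Ligand charges: 1×2,2'-bipyridine (neutral), 1×oxalato (-2 each), 1×hydroxo (-1 each), 1×isothiocyanato (-1 each); total -4. So Re + (-4) = 1+, giving Re = +5.
Ligands are named alphabetically: bipyridine before hydroxo before isothiocyanato before oxalato.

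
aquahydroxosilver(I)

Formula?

Ligands: 1 hydroxo (OH, -1), 1 aqua (H2O, neutral). Ligand charge sum = -1.
With Ag in oxidation state +1, the complex ion is [Ag...].

[Ag(H2O)(OH)]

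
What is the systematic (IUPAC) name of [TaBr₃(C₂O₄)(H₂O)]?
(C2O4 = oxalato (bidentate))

There is no counter-ion, so the complex is neutral overall.
Ligand charges: 1×aqua (neutral), 3×bromo (-1 each), 1×oxalato (-2 each); total -5. So Ta + (-5) = 0, giving Ta = +5.
Ligands are named alphabetically: aqua before bromo before oxalato.

aquatribromooxalatotantalum(V)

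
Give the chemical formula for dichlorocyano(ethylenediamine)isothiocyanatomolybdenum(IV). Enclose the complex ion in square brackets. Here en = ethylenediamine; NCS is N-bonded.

Ligands: 1 ethylenediamine (en, neutral), 1 isothiocyanato (NCS, -1), 1 cyano (CN, -1), 2 chloro (Cl, -1). Ligand charge sum = -4.
With Mo in oxidation state +4, the complex ion is [Mo...].

[MoCl2(CN)(en)(NCS)]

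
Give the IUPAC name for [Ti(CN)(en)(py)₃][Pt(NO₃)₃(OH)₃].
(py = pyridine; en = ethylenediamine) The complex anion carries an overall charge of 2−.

cyano(ethylenediamine)tris(pyridine)titanium(III) trihydroxotrinitratoplatinate(IV)

Both ions are complex: the cation is named first with the plain metal name, the anion second with the -ate form; each ion's ligands are alphabetised independently.
The complex anion is given as 2−; its ligand charges sum to -6, so Pt = +4.
A 1:1 salt means the cation carries the equal and opposite charge, 2+.
Cation: ligand charges sum to -1; for the ion to be 2+, Ti = +3.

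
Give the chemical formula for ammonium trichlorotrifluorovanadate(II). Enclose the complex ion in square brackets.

(NH4)4[VCl3F3]

Ligands: 3 fluoro (F, -1), 3 chloro (Cl, -1). Ligand charge sum = -6.
Charge balance with ammonium (+1) requires 1 complex ion per 4 ammonium.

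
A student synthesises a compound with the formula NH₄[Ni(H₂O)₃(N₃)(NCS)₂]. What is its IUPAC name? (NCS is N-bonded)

ammonium triaquaazidodiisothiocyanatonickelate(II)

The 1 ammonium counter-ion carries a total charge of +1, so each complex ion is 1−.
Ligand charges: 1×azido (-1 each), 3×aqua (neutral), 2×isothiocyanato (-1 each); total -3. So Ni + (-3) = 1−, giving Ni = +2.
The complex ion is anionic, so nickel takes the -ate form nickelate(II).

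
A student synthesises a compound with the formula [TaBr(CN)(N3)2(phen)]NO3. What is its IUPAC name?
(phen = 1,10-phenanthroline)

The 1 nitrate counter-ion carries a total charge of -1, so each complex ion is 1+.
Ligand charges: 1×cyano (-1 each), 1×1,10-phenanthroline (neutral), 2×azido (-1 each), 1×bromo (-1 each); total -4. So Ta + (-4) = 1+, giving Ta = +5.
Ligands are named alphabetically: azido before bromo before cyano before phenanthroline.

diazidobromocyano(1,10-phenanthroline)tantalum(V) nitrate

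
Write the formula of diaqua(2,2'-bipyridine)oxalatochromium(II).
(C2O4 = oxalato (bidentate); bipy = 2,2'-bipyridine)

Ligands: 1 oxalato (C2O4, -2), 2 aqua (H2O, neutral), 1 2,2'-bipyridine (bipy, neutral). Ligand charge sum = -2.
With Cr in oxidation state +2, the complex ion is [Cr...].

[Cr(bipy)(C2O4)(H2O)2]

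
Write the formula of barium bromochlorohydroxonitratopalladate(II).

Ba[PdBrCl(NO3)(OH)]

Ligands: 1 chloro (Cl, -1), 1 hydroxo (OH, -1), 1 bromo (Br, -1), 1 nitrato (NO3, -1). Ligand charge sum = -4.
With Pd in oxidation state +2, the complex ion is [Pd...]^2−.
Charge balance with barium (+2) requires 1 complex ion per 1 barium.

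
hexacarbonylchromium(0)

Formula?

Ligands: 6 carbonyl (CO, neutral). Ligand charge sum = 0.
With Cr in oxidation state 0, the complex ion is [Cr...].

[Cr(CO)6]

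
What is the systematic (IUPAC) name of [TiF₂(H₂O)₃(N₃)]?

triaquaazidodifluorotitanium(III)

There is no counter-ion, so the complex is neutral overall.
Ligand charges: 1×azido (-1 each), 3×aqua (neutral), 2×fluoro (-1 each); total -3. So Ti + (-3) = 0, giving Ti = +3.
Ligands are named alphabetically: aqua before azido before fluoro.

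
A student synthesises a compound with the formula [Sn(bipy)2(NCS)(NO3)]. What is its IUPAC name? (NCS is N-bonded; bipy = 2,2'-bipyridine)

There is no counter-ion, so the complex is neutral overall.
Ligand charges: 1×nitrato (-1 each), 1×isothiocyanato (-1 each), 2×2,2'-bipyridine (neutral); total -2. So Sn + (-2) = 0, giving Sn = +2.
Ligands are named alphabetically: bipyridine before isothiocyanato before nitrato.

bis(2,2'-bipyridine)isothiocyanatonitratotin(II)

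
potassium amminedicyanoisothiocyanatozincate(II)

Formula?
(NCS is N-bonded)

Ligands: 1 ammine (NH3, neutral), 2 cyano (CN, -1), 1 isothiocyanato (NCS, -1). Ligand charge sum = -3.
Charge balance with potassium (+1) requires 1 complex ion per 1 potassium.

K[Zn(CN)2(NCS)(NH3)]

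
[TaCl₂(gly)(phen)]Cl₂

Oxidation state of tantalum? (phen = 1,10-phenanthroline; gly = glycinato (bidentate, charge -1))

2 chloride outside the brackets (-1 each) → the complex ion is 2+.
Ligand charges: 1×phen neutral; 2×Cl = -2; 1×gly = -1; sum -3.
Ta + (-3) = 2+ ⇒ Ta is +5.

+5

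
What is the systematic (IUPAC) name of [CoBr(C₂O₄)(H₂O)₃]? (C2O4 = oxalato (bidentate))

triaquabromooxalatocobalt(III)

There is no counter-ion, so the complex is neutral overall.
Ligand charges: 1×oxalato (-2 each), 3×aqua (neutral), 1×bromo (-1 each); total -3. So Co + (-3) = 0, giving Co = +3.
Ligands are named alphabetically: aqua before bromo before oxalato.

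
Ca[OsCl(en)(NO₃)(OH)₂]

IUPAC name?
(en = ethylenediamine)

The 1 calcium counter-ion carries a total charge of +2, so each complex ion is 2−.
Ligand charges: 2×hydroxo (-1 each), 1×chloro (-1 each), 1×ethylenediamine (neutral), 1×nitrato (-1 each); total -4. So Os + (-4) = 2−, giving Os = +2.
Ligands are named alphabetically: chloro before ethylenediamine before hydroxo before nitrato.
The complex ion is anionic, so osmium takes the -ate form osmate(II).

calcium chloro(ethylenediamine)dihydroxonitratoosmate(II)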